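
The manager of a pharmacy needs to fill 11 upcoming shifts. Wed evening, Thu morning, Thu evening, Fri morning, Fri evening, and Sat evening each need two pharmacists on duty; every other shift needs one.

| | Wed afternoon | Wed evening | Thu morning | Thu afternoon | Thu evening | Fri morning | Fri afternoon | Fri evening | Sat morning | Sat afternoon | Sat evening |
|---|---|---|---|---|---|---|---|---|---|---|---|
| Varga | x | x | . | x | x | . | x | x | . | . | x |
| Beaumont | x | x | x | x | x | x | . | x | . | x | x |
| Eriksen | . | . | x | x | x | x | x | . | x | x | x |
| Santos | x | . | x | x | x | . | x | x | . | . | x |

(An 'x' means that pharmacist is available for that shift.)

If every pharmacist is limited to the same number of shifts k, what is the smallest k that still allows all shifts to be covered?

With 4 pharmacists and 17 worker-slots to fill, someone must work at least ⌈17/4⌉ = 5 shifts, so k ≥ 5.
k = 5 works: Wed afternoon→Varga, Wed evening→Varga+Beaumont, Thu morning→Beaumont+Eriksen, Thu afternoon→Varga, Thu evening→Eriksen+Santos, Fri morning→Beaumont+Eriksen, Fri afternoon→Varga, Fri evening→Varga+Beaumont, Sat morning→Eriksen, Sat afternoon→Beaumont, Sat evening→Eriksen+Santos.
Loads: Varga 5, Beaumont 5, Eriksen 5, Santos 2 — all ≤ 5.

5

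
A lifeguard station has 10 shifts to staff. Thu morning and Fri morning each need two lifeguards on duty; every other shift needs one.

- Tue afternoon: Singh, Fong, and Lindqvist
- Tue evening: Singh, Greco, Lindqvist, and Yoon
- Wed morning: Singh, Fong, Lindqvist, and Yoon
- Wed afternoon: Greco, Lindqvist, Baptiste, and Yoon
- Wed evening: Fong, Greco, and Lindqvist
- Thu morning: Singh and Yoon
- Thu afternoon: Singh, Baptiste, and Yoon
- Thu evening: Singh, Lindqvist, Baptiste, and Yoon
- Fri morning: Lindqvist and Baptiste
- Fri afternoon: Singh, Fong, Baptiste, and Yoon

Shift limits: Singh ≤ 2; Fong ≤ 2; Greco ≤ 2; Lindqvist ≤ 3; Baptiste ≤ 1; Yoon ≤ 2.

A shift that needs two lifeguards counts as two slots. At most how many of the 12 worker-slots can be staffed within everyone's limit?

Total capacity across all lifeguards is 2+2+2+3+1+2 = 12, and 12 slots are needed, so at most 12 can be filled.
An assignment achieving 12: Tue afternoon→Singh, Tue evening→Greco, Wed morning→Lindqvist, Wed afternoon→Greco, Wed evening→Fong, Thu morning→Singh+Yoon, Thu afternoon→Yoon, Thu evening→Lindqvist, Fri morning→Lindqvist+Baptiste, Fri afternoon→Fong.
Loads: Singh 2/2, Fong 2/2, Greco 2/2, Lindqvist 3/3, Baptiste 1/1, Yoon 2/2.

12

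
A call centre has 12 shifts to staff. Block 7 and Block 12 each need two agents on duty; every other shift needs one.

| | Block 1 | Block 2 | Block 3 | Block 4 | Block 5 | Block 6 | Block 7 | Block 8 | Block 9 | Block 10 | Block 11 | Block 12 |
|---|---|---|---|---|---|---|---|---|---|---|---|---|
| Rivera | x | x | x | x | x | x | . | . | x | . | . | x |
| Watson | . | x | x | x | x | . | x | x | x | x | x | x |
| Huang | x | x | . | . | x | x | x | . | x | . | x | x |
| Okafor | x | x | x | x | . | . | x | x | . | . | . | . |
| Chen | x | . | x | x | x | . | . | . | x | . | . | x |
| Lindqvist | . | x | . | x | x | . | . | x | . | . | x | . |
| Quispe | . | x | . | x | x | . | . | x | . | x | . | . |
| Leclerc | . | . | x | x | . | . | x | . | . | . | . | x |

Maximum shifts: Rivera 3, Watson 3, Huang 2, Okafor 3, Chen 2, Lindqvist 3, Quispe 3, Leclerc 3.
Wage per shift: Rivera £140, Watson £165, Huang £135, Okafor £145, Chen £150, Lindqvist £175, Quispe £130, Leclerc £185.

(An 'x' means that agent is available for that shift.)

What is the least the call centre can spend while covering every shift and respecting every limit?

Picking the cheapest available agent for each shift independently would cost £1885, but that ignores the shift limits.
An optimal schedule: Block 1→Rivera, Block 2→Quispe, Block 3→Okafor, Block 4→Okafor, Block 5→Chen, Block 6→Huang, Block 7→Okafor+Watson, Block 8→Quispe, Block 9→Rivera, Block 10→Quispe, Block 11→Huang, Block 12→Rivera+Chen.
Total: 140 + 130 + 145 + 145 + 150 + 135 + 145 + 165 + 130 + 140 + 130 + 135 + 140 + 150 = £1980.

£1980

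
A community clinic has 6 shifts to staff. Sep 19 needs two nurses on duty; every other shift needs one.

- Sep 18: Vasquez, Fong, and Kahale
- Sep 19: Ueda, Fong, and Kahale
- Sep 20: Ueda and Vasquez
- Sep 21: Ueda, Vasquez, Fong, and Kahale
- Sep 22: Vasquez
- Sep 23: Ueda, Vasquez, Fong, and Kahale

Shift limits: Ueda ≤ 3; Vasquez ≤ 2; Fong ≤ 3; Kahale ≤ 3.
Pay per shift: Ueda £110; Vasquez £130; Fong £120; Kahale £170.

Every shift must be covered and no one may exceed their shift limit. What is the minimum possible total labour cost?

Sep 22 can only be covered by Vasquez, so that assignment is forced.
Picking the cheapest available nurse for each shift independently would cost £810, but that ignores the shift limits.
An optimal schedule: Sep 18→Fong, Sep 19→Ueda+Fong, Sep 20→Ueda, Sep 21→Ueda, Sep 22→Vasquez, Sep 23→Fong.
Total: 120 + 110 + 120 + 110 + 110 + 130 + 120 = £820.

£820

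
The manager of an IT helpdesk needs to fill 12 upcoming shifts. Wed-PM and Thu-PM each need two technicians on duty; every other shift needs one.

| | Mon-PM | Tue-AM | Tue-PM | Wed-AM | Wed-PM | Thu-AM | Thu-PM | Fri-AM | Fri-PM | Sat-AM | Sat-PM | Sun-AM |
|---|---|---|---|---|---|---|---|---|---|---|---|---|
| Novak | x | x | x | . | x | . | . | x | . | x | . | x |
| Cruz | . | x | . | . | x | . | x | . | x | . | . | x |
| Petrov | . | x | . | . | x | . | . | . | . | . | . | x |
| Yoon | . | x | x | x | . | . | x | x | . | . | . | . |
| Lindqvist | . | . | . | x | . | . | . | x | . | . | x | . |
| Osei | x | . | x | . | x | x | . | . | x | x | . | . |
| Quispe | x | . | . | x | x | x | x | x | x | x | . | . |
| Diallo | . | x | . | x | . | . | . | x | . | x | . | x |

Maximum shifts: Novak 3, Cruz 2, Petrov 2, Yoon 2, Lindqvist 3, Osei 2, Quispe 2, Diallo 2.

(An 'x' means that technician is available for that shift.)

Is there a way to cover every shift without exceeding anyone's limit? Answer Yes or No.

Yes

Sat-PM can only be covered by Lindqvist, so that assignment is forced.
One valid schedule: Mon-PM→Novak, Tue-AM→Petrov, Tue-PM→Novak, Wed-AM→Yoon, Wed-PM→Osei+Quispe, Thu-AM→Osei, Thu-PM→Cruz+Yoon, Fri-AM→Lindqvist, Fri-PM→Cruz, Sat-AM→Novak, Sat-PM→Lindqvist, Sun-AM→Petrov.
Loads: Novak 3/3, Cruz 2/2, Petrov 2/2, Yoon 2/2, Lindqvist 2/3, Osei 2/2, Quispe 1/2, Diallo 0/2 — all within limits.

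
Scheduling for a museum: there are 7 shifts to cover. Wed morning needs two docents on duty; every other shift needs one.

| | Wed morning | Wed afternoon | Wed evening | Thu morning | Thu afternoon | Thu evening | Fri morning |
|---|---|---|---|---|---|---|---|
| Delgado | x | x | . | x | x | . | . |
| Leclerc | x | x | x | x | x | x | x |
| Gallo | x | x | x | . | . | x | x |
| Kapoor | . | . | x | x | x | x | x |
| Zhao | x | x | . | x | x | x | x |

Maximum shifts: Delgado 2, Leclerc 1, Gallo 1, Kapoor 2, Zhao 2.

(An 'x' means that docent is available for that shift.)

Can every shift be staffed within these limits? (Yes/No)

Yes

One valid schedule: Wed morning→Gallo+Zhao, Wed afternoon→Delgado, Wed evening→Leclerc, Thu morning→Delgado, Thu afternoon→Kapoor, Thu evening→Kapoor, Fri morning→Zhao.
Loads: Delgado 2/2, Leclerc 1/1, Gallo 1/1, Kapoor 2/2, Zhao 2/2 — all within limits.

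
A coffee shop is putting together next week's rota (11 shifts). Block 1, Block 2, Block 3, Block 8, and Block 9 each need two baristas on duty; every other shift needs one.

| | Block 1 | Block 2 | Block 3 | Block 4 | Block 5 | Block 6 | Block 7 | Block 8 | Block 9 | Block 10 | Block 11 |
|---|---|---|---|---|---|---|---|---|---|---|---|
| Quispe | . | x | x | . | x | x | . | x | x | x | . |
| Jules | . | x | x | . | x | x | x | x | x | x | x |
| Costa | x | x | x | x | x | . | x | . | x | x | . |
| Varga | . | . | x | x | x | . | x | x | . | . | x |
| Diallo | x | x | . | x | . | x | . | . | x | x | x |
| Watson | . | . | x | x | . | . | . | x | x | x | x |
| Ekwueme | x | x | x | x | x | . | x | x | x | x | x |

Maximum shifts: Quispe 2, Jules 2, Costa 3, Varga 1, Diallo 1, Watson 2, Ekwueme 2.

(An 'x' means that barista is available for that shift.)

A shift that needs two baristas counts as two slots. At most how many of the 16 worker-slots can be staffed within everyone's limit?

13

Total capacity across all baristas is 2+2+3+1+1+2+2 = 13, and 16 slots are needed, so at most 13 can be filled.
An assignment achieving 13: Block 1→Costa+Diallo, Block 2→Quispe+Jules, Block 3→Ekwueme, Block 4→Costa, Block 5→Costa, Block 6→Quispe, Block 7→Jules, Block 8→Varga+Watson, Block 9→Ekwueme, Block 11→Watson.
Loads: Quispe 2/2, Jules 2/2, Costa 3/3, Varga 1/1, Diallo 1/1, Watson 2/2, Ekwueme 2/2.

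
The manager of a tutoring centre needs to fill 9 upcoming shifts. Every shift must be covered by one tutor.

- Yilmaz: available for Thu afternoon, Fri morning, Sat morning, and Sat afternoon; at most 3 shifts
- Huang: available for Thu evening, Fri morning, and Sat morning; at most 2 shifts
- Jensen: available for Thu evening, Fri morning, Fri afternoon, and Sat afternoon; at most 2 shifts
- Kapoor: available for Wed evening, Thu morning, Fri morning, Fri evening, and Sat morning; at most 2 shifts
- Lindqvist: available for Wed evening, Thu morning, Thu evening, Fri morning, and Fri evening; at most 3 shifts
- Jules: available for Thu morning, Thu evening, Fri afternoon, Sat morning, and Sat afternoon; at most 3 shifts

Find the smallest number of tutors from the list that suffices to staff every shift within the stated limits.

9 slots to fill and no one can take more than 3, so at least ⌈9/3⌉ = 3 tutors are needed.
Yilmaz, Lindqvist, and Jules alone can cover everything: Wed evening→Lindqvist, Thu morning→Lindqvist, Thu afternoon→Yilmaz, Thu evening→Jules, Fri morning→Yilmaz, Fri afternoon→Jules, Fri evening→Lindqvist, Sat morning→Yilmaz, Sat afternoon→Jules.

3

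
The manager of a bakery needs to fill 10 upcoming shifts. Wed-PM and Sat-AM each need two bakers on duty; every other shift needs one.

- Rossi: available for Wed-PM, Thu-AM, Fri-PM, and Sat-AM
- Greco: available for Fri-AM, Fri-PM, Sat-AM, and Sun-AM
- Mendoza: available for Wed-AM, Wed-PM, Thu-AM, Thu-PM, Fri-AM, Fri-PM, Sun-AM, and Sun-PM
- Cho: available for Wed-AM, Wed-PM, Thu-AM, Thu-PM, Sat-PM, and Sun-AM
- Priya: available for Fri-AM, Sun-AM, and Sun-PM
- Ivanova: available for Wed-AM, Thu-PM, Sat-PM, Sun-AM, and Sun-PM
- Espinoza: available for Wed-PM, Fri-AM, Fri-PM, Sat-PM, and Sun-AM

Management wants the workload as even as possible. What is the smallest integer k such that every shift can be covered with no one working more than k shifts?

With 7 bakers and 12 worker-slots to fill, someone must work at least ⌈12/7⌉ = 2 shifts, so k ≥ 2.
k = 2 works: Wed-AM→Mendoza, Wed-PM→Cho+Espinoza, Thu-AM→Rossi, Thu-PM→Mendoza, Fri-AM→Greco, Fri-PM→Espinoza, Sat-AM→Rossi+Greco, Sat-PM→Cho, Sun-AM→Priya, Sun-PM→Priya.
Loads: Rossi 2, Greco 2, Mendoza 2, Cho 2, Priya 2, Ivanova 0, Espinoza 2 — all ≤ 2.

2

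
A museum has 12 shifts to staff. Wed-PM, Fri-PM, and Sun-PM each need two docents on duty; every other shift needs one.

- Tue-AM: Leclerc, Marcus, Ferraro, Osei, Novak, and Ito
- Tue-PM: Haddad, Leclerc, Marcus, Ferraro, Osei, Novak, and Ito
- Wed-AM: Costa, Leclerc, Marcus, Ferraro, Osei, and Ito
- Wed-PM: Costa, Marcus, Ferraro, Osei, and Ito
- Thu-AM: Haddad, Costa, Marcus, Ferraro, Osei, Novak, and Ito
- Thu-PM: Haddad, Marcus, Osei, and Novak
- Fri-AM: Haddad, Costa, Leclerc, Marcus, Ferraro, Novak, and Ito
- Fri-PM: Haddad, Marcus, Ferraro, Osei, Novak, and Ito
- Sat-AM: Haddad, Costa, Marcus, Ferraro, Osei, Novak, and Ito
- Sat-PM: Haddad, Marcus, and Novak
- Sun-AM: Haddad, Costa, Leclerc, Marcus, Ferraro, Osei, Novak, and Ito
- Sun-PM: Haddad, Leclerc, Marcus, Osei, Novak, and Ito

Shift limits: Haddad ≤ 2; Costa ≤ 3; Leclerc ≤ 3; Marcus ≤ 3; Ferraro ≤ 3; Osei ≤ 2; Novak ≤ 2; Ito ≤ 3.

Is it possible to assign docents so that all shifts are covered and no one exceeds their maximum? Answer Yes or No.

Yes

One valid schedule: Tue-AM→Leclerc, Tue-PM→Leclerc, Wed-AM→Costa, Wed-PM→Marcus+Ferraro, Thu-AM→Costa, Thu-PM→Haddad, Fri-AM→Costa, Fri-PM→Marcus+Ferraro, Sat-AM→Marcus, Sat-PM→Haddad, Sun-AM→Leclerc, Sun-PM→Osei+Novak.
Loads: Haddad 2/2, Costa 3/3, Leclerc 3/3, Marcus 3/3, Ferraro 2/3, Osei 1/2, Novak 1/2, Ito 0/3 — all within limits.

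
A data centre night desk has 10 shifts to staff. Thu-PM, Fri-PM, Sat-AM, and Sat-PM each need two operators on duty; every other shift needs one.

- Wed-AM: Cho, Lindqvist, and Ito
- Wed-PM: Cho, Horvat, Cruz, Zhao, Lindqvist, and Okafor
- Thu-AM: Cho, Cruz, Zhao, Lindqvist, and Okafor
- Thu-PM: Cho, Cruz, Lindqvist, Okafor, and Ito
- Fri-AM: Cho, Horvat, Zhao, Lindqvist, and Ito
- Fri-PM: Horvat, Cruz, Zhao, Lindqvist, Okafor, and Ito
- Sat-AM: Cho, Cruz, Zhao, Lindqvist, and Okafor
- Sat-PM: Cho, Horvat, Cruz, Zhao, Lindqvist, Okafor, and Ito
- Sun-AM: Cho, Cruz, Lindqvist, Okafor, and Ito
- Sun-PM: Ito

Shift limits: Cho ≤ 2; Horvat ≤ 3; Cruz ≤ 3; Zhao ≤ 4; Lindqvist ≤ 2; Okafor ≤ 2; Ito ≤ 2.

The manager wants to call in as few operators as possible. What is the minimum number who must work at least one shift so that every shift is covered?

14 slots to fill and no one can take more than 4, so at least ⌈14/4⌉ = 4 operators are needed.
Any 4 operators together have capacity at most 4+3+3+2 = 12 < 14 slots, so 4 can never suffice.
Cho, Horvat, Cruz, Zhao, and Ito alone can cover everything: Wed-AM→Cho, Wed-PM→Horvat, Thu-AM→Cho, Thu-PM→Cruz+Ito, Fri-AM→Zhao, Fri-PM→Horvat+Zhao, Sat-AM→Cruz+Zhao, Sat-PM→Horvat+Zhao, Sun-AM→Cruz, Sun-PM→Ito.

5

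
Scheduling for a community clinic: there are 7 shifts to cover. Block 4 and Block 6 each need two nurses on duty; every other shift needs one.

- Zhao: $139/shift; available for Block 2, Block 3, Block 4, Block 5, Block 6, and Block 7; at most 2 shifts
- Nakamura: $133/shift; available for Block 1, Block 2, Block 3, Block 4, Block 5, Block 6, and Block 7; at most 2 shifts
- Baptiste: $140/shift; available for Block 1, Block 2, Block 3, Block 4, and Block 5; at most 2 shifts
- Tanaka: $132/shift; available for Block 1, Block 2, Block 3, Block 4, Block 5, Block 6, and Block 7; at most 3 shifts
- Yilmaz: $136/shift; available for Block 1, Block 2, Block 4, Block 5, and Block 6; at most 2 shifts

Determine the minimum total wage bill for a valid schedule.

$1212

Picking the cheapest available nurse for each shift independently would cost $1190, but that ignores the shift limits.
An optimal schedule: Block 1→Tanaka, Block 2→Nakamura, Block 3→Tanaka, Block 4→Yilmaz+Zhao, Block 5→Nakamura, Block 6→Yilmaz+Zhao, Block 7→Tanaka.
Total: 132 + 133 + 132 + 136 + 139 + 133 + 136 + 139 + 132 = $1212.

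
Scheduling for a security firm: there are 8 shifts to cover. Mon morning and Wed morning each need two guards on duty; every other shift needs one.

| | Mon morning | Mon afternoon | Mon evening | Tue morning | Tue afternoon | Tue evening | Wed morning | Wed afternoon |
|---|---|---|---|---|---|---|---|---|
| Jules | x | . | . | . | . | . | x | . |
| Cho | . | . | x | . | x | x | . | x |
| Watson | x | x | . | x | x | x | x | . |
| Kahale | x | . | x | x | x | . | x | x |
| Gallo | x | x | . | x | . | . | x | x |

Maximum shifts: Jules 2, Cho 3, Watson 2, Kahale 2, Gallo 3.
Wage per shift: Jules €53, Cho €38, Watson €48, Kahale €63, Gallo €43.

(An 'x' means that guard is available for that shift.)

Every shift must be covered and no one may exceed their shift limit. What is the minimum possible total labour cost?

Picking the cheapest available guard for each shift independently would cost €420, but that ignores the shift limits.
An optimal schedule: Mon morning→Watson+Jules, Mon afternoon→Gallo, Mon evening→Cho, Tue morning→Gallo, Tue afternoon→Cho, Tue evening→Cho, Wed morning→Watson+Jules, Wed afternoon→Gallo.
Total: 48 + 53 + 43 + 38 + 43 + 38 + 38 + 48 + 53 + 43 = €445.

€445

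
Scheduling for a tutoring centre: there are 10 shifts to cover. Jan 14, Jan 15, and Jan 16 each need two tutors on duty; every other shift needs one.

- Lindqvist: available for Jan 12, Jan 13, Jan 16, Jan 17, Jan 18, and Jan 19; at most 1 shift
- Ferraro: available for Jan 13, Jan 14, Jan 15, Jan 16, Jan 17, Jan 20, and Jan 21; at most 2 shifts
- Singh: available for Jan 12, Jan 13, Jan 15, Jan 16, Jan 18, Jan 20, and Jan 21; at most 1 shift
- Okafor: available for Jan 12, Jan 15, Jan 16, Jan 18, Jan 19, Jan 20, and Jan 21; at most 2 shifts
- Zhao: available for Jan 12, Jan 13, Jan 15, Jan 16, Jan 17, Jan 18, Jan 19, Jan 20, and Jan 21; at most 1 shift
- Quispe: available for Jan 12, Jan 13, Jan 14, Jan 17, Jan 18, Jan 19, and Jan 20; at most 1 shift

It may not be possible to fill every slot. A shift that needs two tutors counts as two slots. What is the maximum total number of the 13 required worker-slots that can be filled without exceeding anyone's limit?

Total capacity across all tutors is 1+2+1+2+1+1 = 8, and 13 slots are needed, so at most 8 can be filled.
An assignment achieving 8: Jan 12→Zhao, Jan 14→Ferraro+Quispe, Jan 15→Ferraro+Singh, Jan 17→Lindqvist, Jan 19→Okafor, Jan 21→Okafor.
Loads: Lindqvist 1/1, Ferraro 2/2, Singh 1/1, Okafor 2/2, Zhao 1/1, Quispe 1/1.

8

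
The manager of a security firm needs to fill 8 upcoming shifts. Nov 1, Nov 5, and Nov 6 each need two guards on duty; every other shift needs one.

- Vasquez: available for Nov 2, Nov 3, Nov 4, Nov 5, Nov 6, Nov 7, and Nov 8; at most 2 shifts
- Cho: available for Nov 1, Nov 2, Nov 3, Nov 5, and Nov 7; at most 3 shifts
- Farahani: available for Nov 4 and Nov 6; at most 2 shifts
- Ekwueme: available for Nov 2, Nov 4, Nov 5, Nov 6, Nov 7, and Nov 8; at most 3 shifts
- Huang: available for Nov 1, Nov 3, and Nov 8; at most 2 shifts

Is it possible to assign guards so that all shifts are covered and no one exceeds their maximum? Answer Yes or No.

Nov 1 can only be covered by Cho and Huang, so that assignment is forced.
One valid schedule: Nov 1→Cho+Huang, Nov 2→Vasquez, Nov 3→Vasquez, Nov 4→Farahani, Nov 5→Cho+Ekwueme, Nov 6→Farahani+Ekwueme, Nov 7→Cho, Nov 8→Ekwueme.
Loads: Vasquez 2/2, Cho 3/3, Farahani 2/2, Ekwueme 3/3, Huang 1/2 — all within limits.

Yes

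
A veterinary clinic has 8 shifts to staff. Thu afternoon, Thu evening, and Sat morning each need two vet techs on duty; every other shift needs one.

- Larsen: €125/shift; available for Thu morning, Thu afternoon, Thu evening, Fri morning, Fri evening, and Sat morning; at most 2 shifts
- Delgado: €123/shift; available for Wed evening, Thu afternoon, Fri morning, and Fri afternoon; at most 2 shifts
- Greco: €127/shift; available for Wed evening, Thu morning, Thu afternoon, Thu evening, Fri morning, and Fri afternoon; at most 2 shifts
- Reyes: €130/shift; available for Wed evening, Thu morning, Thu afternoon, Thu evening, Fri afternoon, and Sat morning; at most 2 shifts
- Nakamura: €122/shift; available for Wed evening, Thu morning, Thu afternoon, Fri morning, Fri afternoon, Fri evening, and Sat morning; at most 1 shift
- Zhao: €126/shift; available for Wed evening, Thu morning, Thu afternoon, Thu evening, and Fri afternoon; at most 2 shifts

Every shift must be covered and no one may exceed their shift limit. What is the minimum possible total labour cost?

Picking the cheapest available vet tech for each shift independently would cost €1353, but that ignores the shift limits.
An optimal schedule: Wed evening→Delgado, Thu morning→Greco, Thu afternoon→Nakamura+Zhao, Thu evening→Reyes+Zhao, Fri morning→Delgado, Fri afternoon→Greco, Fri evening→Larsen, Sat morning→Larsen+Reyes.
Total: 123 + 127 + 122 + 126 + 130 + 126 + 123 + 127 + 125 + 125 + 130 = €1384.

€1384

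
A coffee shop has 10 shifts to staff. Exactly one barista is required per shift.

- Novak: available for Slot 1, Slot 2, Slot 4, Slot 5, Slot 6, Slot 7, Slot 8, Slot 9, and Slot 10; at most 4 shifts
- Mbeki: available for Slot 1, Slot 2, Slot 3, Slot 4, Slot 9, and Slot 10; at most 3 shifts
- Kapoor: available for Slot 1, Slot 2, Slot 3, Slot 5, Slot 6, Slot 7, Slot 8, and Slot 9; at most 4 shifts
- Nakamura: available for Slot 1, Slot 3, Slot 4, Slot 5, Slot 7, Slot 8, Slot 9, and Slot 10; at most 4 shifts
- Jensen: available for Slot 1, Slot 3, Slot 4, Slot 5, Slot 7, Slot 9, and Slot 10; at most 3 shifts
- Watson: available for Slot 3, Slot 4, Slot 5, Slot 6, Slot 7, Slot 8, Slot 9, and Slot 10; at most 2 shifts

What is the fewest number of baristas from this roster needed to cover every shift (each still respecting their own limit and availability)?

3

10 slots to fill and no one can take more than 4, so at least ⌈10/4⌉ = 3 baristas are needed.
Novak, Mbeki, and Kapoor alone can cover everything: Slot 1→Mbeki, Slot 2→Kapoor, Slot 3→Mbeki, Slot 4→Novak, Slot 5→Novak, Slot 6→Novak, Slot 7→Novak, Slot 8→Kapoor, Slot 9→Kapoor, Slot 10→Mbeki.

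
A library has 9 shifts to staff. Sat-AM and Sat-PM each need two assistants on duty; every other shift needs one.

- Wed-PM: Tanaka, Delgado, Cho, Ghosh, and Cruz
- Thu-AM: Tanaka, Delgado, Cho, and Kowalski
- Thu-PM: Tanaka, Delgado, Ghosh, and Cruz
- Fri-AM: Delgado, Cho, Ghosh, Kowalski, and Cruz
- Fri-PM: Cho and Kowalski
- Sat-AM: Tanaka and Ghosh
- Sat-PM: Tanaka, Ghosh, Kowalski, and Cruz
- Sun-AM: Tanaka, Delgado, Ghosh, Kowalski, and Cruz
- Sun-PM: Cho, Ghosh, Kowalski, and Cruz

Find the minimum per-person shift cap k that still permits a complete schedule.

2

With 6 assistants and 11 worker-slots to fill, someone must work at least ⌈11/6⌉ = 2 shifts, so k ≥ 2.
k = 2 works: Wed-PM→Delgado, Thu-AM→Tanaka, Thu-PM→Delgado, Fri-AM→Ghosh, Fri-PM→Cho, Sat-AM→Tanaka+Ghosh, Sat-PM→Kowalski+Cruz, Sun-AM→Kowalski, Sun-PM→Cho.
Loads: Tanaka 2, Delgado 2, Cho 2, Ghosh 2, Kowalski 2, Cruz 1 — all ≤ 2.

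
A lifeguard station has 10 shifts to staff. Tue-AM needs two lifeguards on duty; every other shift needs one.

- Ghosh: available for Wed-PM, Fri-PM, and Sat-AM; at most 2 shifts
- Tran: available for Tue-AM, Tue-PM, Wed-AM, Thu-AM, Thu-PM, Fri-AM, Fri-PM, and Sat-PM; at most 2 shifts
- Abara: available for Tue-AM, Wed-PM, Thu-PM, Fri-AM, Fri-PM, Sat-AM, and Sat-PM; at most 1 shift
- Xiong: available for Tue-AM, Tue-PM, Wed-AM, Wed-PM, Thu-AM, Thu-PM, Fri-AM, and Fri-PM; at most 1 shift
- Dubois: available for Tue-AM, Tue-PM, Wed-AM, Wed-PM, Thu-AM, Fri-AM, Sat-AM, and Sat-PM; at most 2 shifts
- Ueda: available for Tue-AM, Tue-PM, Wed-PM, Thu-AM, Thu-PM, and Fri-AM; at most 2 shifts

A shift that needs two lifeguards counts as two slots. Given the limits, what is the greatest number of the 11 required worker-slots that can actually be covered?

Total capacity across all lifeguards is 2+2+1+1+2+2 = 10, and 11 slots are needed, so at most 10 can be filled.
An assignment achieving 10: Tue-AM→Dubois+Ueda, Tue-PM→Xiong, Wed-AM→Tran, Wed-PM→Ueda, Thu-AM→Dubois, Thu-PM→Abara, Fri-PM→Ghosh, Sat-AM→Ghosh, Sat-PM→Tran.
Loads: Ghosh 2/2, Tran 2/2, Abara 1/1, Xiong 1/1, Dubois 2/2, Ueda 2/2.

10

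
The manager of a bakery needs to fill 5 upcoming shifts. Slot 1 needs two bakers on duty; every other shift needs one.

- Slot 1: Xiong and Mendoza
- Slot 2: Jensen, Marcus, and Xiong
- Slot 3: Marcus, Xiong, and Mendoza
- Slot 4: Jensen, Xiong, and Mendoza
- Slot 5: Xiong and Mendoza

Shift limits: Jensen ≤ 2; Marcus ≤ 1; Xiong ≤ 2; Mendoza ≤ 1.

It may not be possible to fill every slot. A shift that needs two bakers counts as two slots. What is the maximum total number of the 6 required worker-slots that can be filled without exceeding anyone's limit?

Total capacity across all bakers is 2+1+2+1 = 6, and 6 slots are needed, so at most 6 can be filled.
An assignment achieving 6: Slot 1→Xiong+Mendoza, Slot 2→Jensen, Slot 3→Marcus, Slot 4→Jensen, Slot 5→Xiong.
Loads: Jensen 2/2, Marcus 1/1, Xiong 2/2, Mendoza 1/1.

6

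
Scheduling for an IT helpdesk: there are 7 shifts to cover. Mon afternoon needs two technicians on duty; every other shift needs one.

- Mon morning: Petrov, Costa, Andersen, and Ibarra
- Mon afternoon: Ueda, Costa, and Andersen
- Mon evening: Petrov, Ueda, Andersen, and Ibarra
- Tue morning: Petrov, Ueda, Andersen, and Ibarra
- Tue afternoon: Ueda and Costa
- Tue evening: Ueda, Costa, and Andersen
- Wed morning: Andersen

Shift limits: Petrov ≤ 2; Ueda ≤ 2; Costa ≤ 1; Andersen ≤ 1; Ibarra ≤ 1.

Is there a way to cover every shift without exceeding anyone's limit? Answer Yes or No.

Shifts {Mon afternoon, Tue afternoon, Tue evening, Wed morning} need 5 worker-slots in total, but the technicians available for any of those shifts (Ueda, Costa, and Andersen) can supply at most 4 among them. So no valid schedule exists.

No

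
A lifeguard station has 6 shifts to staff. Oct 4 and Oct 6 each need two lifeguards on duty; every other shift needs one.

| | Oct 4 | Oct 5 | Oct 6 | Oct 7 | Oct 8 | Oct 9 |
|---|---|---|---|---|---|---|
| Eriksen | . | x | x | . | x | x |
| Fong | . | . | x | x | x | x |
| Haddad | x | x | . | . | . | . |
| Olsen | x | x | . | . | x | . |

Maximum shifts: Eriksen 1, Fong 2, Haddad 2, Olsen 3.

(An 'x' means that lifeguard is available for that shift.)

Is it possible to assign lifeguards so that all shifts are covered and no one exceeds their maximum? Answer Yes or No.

No

Total capacity is 8 and 8 slots are needed, so capacity alone doesn't rule it out.
Shifts {Oct 6, Oct 7, Oct 9} need 4 worker-slots in total, but the lifeguards available for any of those shifts (Eriksen and Fong) can supply at most 3 among them. So no valid schedule exists.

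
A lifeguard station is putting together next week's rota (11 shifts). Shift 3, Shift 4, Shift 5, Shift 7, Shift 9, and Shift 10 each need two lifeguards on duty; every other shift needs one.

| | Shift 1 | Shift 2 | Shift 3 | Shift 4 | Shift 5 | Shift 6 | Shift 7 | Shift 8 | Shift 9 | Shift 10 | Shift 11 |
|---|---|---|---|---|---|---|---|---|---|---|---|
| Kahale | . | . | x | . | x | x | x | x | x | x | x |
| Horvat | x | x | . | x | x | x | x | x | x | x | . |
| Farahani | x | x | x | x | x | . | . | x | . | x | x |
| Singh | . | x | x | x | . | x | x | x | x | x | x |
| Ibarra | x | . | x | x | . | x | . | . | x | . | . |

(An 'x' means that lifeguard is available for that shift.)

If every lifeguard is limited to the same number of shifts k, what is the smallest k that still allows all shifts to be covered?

With 5 lifeguards and 17 worker-slots to fill, someone must work at least ⌈17/5⌉ = 4 shifts, so k ≥ 4.
k = 4 works: Shift 1→Horvat, Shift 2→Horvat, Shift 3→Farahani+Singh, Shift 4→Farahani+Singh, Shift 5→Kahale+Horvat, Shift 6→Kahale, Shift 7→Kahale+Horvat, Shift 8→Farahani, Shift 9→Singh+Ibarra, Shift 10→Farahani+Singh, Shift 11→Kahale.
Loads: Kahale 4, Horvat 4, Farahani 4, Singh 4, Ibarra 1 — all ≤ 4.

4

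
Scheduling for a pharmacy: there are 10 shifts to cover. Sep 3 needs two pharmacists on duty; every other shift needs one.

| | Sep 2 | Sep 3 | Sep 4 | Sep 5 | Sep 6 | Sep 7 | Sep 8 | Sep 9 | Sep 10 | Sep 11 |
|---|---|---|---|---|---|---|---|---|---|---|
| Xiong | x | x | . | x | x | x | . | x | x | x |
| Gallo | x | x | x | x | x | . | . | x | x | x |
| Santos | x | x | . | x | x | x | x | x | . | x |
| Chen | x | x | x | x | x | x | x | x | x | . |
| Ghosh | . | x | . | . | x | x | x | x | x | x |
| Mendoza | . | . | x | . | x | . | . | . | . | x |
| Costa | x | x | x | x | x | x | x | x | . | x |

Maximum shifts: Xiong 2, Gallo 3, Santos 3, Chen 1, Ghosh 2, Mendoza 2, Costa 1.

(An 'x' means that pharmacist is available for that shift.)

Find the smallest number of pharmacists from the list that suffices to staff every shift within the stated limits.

11 slots to fill and no one can take more than 3, so at least ⌈11/3⌉ = 4 pharmacists are needed.
Any 4 pharmacists together have capacity at most 3+3+2+2 = 10 < 11 slots, so 4 can never suffice.
Xiong, Gallo, Santos, Chen, and Ghosh alone can cover everything: Sep 2→Xiong, Sep 3→Chen+Ghosh, Sep 4→Gallo, Sep 5→Xiong, Sep 6→Santos, Sep 7→Santos, Sep 8→Santos, Sep 9→Ghosh, Sep 10→Gallo, Sep 11→Gallo.

5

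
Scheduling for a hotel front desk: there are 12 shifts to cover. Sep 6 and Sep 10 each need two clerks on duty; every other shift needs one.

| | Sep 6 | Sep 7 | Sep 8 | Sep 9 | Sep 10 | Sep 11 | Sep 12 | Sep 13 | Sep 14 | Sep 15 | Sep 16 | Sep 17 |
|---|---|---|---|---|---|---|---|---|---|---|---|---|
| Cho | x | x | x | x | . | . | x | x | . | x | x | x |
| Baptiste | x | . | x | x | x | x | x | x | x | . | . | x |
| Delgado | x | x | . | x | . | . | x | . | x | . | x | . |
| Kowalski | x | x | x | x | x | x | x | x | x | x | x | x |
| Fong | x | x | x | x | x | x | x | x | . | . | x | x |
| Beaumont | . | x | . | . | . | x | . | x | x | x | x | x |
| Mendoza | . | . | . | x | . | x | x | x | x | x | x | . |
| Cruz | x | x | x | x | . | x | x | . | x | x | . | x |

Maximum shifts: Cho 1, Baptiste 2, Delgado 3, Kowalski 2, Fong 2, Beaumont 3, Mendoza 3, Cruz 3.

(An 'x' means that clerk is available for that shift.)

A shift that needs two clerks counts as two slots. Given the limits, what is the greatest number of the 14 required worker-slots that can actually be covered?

14

Total capacity across all clerks is 1+2+3+2+2+3+3+3 = 19, and 14 slots are needed, so at most 14 can be filled.
An assignment achieving 14: Sep 6→Baptiste+Delgado, Sep 7→Delgado, Sep 8→Cho, Sep 9→Mendoza, Sep 10→Baptiste+Kowalski, Sep 11→Fong, Sep 12→Mendoza, Sep 13→Fong, Sep 14→Delgado, Sep 15→Kowalski, Sep 16→Beaumont, Sep 17→Beaumont.
Loads: Cho 1/1, Baptiste 2/2, Delgado 3/3, Kowalski 2/2, Fong 2/2, Beaumont 2/3, Mendoza 2/3, Cruz 0/3.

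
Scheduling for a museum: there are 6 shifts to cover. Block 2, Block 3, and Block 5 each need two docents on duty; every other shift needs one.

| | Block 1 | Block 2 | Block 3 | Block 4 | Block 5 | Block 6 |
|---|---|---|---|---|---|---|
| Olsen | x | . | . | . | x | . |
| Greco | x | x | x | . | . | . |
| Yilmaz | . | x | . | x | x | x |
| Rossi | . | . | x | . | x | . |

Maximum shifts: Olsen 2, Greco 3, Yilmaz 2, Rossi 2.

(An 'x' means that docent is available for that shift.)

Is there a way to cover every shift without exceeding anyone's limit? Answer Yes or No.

Total capacity is 9 and 9 slots are needed, so capacity alone doesn't rule it out.
Shifts {Block 2, Block 4, Block 6} need 4 worker-slots in total, but the docents available for any of those shifts (Greco and Yilmaz) can supply at most 3 among them. So no valid schedule exists.

No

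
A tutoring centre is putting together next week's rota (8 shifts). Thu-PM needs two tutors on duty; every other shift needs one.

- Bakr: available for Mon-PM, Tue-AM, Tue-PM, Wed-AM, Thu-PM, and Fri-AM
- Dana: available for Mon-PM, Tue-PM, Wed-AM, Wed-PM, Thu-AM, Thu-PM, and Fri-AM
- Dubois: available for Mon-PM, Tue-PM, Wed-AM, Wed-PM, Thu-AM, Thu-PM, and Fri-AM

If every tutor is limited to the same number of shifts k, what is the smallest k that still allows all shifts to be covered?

3

With 3 tutors and 9 worker-slots to fill, someone must work at least ⌈9/3⌉ = 3 shifts, so k ≥ 3.
k = 3 works: Mon-PM→Bakr, Tue-AM→Bakr, Tue-PM→Bakr, Wed-AM→Dubois, Wed-PM→Dana, Thu-AM→Dana, Thu-PM→Dana+Dubois, Fri-AM→Dubois.
Loads: Bakr 3, Dana 3, Dubois 3 — all ≤ 3.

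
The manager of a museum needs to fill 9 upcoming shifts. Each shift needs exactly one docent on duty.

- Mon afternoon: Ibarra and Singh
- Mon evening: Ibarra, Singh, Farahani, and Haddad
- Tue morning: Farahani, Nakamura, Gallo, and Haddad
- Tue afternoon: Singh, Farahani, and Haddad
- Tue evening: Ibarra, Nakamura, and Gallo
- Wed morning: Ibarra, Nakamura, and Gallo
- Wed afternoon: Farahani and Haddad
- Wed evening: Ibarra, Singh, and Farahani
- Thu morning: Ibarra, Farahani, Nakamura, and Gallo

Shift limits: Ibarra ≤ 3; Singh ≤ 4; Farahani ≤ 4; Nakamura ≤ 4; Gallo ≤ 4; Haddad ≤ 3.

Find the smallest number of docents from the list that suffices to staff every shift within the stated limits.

3

9 slots to fill and no one can take more than 4, so at least ⌈9/4⌉ = 3 docents are needed.
Ibarra, Singh, and Farahani alone can cover everything: Mon afternoon→Ibarra, Mon evening→Singh, Tue morning→Farahani, Tue afternoon→Singh, Tue evening→Ibarra, Wed morning→Ibarra, Wed afternoon→Farahani, Wed evening→Singh, Thu morning→Farahani.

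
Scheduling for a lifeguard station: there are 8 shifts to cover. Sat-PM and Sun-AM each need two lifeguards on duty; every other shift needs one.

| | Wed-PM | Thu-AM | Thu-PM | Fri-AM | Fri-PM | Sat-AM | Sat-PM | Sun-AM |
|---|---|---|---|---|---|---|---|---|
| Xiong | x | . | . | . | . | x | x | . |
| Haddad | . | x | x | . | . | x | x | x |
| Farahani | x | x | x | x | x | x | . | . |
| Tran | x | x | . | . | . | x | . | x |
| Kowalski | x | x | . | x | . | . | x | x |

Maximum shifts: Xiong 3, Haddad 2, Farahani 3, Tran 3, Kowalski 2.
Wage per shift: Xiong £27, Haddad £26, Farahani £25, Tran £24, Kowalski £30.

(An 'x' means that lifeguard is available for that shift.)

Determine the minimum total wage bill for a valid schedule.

Fri-PM can only be covered by Farahani, so that assignment is forced.
Picking the cheapest available lifeguard for each shift independently would cost £250, but that ignores the shift limits.
An optimal schedule: Wed-PM→Tran, Thu-AM→Tran, Thu-PM→Farahani, Fri-AM→Farahani, Fri-PM→Farahani, Sat-AM→Xiong, Sat-PM→Haddad+Xiong, Sun-AM→Tran+Haddad.
Total: 24 + 24 + 25 + 25 + 25 + 27 + 26 + 27 + 24 + 26 = £253.

£253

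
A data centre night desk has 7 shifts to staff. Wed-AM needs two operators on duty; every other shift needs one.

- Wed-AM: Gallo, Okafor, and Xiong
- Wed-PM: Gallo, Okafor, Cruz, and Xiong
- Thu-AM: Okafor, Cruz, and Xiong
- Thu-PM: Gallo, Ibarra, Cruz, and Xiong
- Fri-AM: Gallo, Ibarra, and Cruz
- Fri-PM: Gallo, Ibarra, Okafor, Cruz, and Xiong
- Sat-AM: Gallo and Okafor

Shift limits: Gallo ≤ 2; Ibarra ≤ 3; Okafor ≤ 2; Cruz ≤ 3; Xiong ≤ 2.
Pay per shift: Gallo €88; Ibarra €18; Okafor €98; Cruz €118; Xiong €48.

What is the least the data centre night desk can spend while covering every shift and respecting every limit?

€424

Picking the cheapest available operator for each shift independently would cost €374, but that ignores the shift limits.
An optimal schedule: Wed-AM→Xiong+Gallo, Wed-PM→Okafor, Thu-AM→Xiong, Thu-PM→Ibarra, Fri-AM→Ibarra, Fri-PM→Ibarra, Sat-AM→Gallo.
Total: 48 + 88 + 98 + 48 + 18 + 18 + 18 + 88 = €424.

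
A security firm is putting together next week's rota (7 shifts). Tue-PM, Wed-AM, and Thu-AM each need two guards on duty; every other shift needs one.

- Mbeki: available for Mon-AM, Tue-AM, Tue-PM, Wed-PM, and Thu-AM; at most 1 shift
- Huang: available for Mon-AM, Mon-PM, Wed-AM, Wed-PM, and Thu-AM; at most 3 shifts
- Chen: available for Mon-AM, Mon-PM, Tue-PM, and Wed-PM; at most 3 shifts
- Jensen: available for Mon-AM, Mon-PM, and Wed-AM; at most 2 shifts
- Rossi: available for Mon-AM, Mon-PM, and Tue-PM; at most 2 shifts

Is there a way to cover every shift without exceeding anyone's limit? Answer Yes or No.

Total capacity is 11 and 10 slots are needed, so capacity alone doesn't rule it out.
Shifts {Tue-AM, Thu-AM} need 3 worker-slots in total, but the guards available for any of those shifts (Mbeki and Huang) can supply at most 2 among them. So no valid schedule exists.

No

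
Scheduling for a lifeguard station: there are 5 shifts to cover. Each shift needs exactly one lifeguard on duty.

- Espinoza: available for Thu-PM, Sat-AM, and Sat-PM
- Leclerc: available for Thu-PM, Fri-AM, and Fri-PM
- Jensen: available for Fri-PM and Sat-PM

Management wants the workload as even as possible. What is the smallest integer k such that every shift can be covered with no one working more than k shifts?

With 3 lifeguards and 5 worker-slots to fill, someone must work at least ⌈5/3⌉ = 2 shifts, so k ≥ 2.
k = 2 works: Thu-PM→Espinoza, Fri-AM→Leclerc, Fri-PM→Leclerc, Sat-AM→Espinoza, Sat-PM→Jensen.
Loads: Espinoza 2, Leclerc 2, Jensen 1 — all ≤ 2.

2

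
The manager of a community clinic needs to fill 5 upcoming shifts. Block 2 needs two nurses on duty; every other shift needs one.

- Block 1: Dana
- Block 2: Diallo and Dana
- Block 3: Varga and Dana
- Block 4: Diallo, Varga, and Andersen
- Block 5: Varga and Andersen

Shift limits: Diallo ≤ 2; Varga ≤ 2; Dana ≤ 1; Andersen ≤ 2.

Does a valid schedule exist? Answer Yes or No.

No

Total capacity is 7 and 6 slots are needed, so capacity alone doesn't rule it out.
Shifts {Block 1, Block 2} need 3 worker-slots in total, but the nurses available for any of those shifts (Diallo and Dana) can supply at most 2 among them. So no valid schedule exists.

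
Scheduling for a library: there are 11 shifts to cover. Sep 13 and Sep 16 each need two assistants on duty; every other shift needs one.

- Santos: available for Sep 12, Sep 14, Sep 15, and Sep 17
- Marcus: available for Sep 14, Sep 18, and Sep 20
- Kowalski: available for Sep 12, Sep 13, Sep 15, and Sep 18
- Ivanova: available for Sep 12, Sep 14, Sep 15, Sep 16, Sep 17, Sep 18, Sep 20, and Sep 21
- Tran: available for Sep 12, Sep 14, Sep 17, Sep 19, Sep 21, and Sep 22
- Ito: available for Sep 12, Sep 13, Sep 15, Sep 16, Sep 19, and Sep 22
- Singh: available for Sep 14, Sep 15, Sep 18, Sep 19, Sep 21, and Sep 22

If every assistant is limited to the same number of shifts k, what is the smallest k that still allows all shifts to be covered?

With 7 assistants and 13 worker-slots to fill, someone must work at least ⌈13/7⌉ = 2 shifts, so k ≥ 2.
k = 2 works: Sep 12→Santos, Sep 13→Kowalski+Ito, Sep 14→Singh, Sep 15→Kowalski, Sep 16→Ivanova+Ito, Sep 17→Santos, Sep 18→Marcus, Sep 19→Tran, Sep 20→Marcus, Sep 21→Ivanova, Sep 22→Tran.
Loads: Santos 2, Marcus 2, Kowalski 2, Ivanova 2, Tran 2, Ito 2, Singh 1 — all ≤ 2.

2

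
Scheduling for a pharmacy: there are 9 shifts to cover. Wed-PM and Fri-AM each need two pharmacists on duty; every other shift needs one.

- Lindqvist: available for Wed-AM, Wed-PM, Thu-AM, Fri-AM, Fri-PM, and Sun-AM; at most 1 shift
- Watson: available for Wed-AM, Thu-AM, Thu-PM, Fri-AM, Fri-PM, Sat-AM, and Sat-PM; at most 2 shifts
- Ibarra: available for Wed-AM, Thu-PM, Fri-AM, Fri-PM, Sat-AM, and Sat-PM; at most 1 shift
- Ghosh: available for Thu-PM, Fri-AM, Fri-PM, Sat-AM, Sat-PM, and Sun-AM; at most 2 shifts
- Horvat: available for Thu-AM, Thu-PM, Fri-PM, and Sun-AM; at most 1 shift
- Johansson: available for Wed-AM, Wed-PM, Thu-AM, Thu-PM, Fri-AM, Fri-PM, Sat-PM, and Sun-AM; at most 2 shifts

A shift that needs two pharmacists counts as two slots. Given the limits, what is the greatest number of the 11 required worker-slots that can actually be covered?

Total capacity across all pharmacists is 1+2+1+2+1+2 = 9, and 11 slots are needed, so at most 9 can be filled.
An assignment achieving 9: Wed-AM→Watson, Wed-PM→Lindqvist+Johansson, Thu-AM→Horvat, Thu-PM→Ghosh, Fri-AM→Johansson, Sat-AM→Watson, Sat-PM→Ibarra, Sun-AM→Ghosh.
Loads: Lindqvist 1/1, Watson 2/2, Ibarra 1/1, Ghosh 2/2, Horvat 1/1, Johansson 2/2.

9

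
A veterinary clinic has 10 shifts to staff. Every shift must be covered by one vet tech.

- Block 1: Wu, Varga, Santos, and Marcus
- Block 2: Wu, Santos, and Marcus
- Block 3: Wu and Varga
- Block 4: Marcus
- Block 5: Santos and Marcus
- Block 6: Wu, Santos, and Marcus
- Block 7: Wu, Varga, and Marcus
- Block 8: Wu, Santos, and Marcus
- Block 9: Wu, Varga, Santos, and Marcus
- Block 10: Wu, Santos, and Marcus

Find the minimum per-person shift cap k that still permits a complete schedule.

With 4 vet techs and 10 worker-slots to fill, someone must work at least ⌈10/4⌉ = 3 shifts, so k ≥ 3.
k = 3 works: Block 1→Varga, Block 2→Wu, Block 3→Wu, Block 4→Marcus, Block 5→Santos, Block 6→Wu, Block 7→Varga, Block 8→Santos, Block 9→Varga, Block 10→Santos.
Loads: Wu 3, Varga 3, Santos 3, Marcus 1 — all ≤ 3.

3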